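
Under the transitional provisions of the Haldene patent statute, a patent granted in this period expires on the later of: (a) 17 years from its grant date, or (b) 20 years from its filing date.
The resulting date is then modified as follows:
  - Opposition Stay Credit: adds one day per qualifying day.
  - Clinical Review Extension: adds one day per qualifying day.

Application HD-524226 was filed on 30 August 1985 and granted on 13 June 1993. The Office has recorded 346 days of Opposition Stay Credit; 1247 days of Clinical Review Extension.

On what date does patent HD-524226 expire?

2014-10-23

(a) grant + 17 years → 13 June 2010.
(b) filing + 20 years → 30 August 2005.
Later of the two: 13 June 2010.
Opposition Stay Credit: +346 days → 25 May 2011.
Clinical Review Extension: +1247 days → 23 October 2014.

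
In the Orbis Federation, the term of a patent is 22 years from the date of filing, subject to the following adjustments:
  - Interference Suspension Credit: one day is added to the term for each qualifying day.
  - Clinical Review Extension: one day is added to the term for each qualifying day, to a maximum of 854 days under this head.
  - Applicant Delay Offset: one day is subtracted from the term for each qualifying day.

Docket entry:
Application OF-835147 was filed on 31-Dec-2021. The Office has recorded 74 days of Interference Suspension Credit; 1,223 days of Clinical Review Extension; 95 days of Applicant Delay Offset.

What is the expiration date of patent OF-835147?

Base term: filing date + 22 years → 31 December 2043.
Interference Suspension Credit: +74 days → 14 March 2044.
Clinical Review Extension: 1223 days claimed exceeds the 854-day cap, so +854 days → 16 July 2046.
Applicant Delay Offset: −95 days → 12 April 2046.

April 12, 2046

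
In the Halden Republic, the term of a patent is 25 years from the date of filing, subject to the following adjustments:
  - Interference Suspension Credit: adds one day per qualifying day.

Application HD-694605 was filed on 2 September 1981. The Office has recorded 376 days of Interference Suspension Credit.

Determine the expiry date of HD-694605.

2007-09-13

Base term: filing date + 25 years → 2 September 2006.
Interference Suspension Credit: +376 days → 13 September 2007.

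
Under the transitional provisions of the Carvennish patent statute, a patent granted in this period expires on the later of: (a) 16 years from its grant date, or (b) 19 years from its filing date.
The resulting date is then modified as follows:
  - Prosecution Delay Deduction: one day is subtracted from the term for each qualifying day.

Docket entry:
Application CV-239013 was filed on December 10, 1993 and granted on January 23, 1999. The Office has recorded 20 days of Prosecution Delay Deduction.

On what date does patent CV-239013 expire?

January 3, 2015

(a) grant + 16 years → 23 January 2015.
(b) filing + 19 years → 10 December 2012.
Later of the two: 23 January 2015.
Prosecution Delay Deduction: −20 days → 3 January 2015.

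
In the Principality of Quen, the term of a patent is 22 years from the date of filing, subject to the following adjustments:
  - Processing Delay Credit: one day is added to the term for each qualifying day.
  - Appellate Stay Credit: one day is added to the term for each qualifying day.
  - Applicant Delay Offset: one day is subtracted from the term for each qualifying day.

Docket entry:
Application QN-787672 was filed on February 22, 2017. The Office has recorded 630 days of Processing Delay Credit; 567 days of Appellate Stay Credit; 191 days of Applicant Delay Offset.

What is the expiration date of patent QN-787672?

Base term: filing date + 22 years → 22 February 2039.
Processing Delay Credit: +630 days → 13 November 2040.
Appellate Stay Credit: +567 days → 3 June 2042.
Applicant Delay Offset: −191 days → 24 November 2041.

November 24, 2041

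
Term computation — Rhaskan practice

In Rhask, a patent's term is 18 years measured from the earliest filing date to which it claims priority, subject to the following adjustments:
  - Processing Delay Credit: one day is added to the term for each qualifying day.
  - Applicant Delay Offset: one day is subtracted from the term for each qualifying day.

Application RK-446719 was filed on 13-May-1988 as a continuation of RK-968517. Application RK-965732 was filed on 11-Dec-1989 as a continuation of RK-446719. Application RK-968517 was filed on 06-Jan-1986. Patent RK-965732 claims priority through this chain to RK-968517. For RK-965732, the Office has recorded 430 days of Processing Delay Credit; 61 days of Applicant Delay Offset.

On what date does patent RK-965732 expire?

2005-01-09

Earliest priority filing: 6 January 1986.
Base term: 6 January 1986 + 18 years → 6 January 2004.
Processing Delay Credit: +430 days → 11 March 2005.
Applicant Delay Offset: −61 days → 9 January 2005.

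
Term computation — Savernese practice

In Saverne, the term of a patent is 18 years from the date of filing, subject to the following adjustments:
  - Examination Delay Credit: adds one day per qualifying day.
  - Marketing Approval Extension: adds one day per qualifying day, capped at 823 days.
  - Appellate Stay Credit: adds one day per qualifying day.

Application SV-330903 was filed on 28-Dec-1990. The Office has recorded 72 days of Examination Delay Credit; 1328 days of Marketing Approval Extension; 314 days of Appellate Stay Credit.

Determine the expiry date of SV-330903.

2012-04-20

Base term: filing date + 18 years → 28 December 2008.
Examination Delay Credit: +72 days → 10 March 2009.
Marketing Approval Extension: 1328 days claimed exceeds the 823-day cap, so +823 days → 11 June 2011.
Appellate Stay Credit: +314 days → 20 April 2012.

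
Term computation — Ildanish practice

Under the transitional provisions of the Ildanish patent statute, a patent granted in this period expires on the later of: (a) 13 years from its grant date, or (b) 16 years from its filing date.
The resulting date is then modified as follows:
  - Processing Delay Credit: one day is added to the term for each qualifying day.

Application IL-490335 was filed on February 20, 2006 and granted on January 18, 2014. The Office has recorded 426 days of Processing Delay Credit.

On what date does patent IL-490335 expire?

(a) grant + 13 years → 18 January 2027.
(b) filing + 16 years → 20 February 2022.
Later of the two: 18 January 2027.
Processing Delay Credit: +426 days → 19 March 2028.

2028-03-19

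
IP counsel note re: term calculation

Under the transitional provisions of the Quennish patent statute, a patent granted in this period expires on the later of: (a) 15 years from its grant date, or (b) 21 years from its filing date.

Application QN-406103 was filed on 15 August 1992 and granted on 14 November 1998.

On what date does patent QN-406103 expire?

2013-11-14

(a) grant + 15 years → 14 November 2013.
(b) filing + 21 years → 15 August 2013.
Later of the two: 14 November 2013.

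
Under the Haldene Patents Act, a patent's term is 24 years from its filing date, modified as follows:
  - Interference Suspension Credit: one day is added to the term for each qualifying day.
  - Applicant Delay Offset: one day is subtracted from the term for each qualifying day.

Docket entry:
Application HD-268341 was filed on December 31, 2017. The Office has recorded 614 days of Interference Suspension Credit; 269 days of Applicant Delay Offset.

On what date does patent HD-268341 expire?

Base term: filing date + 24 years → 31 December 2041.
Interference Suspension Credit: +614 days → 6 September 2043.
Applicant Delay Offset: −269 days → 11 December 2042.

December 11, 2042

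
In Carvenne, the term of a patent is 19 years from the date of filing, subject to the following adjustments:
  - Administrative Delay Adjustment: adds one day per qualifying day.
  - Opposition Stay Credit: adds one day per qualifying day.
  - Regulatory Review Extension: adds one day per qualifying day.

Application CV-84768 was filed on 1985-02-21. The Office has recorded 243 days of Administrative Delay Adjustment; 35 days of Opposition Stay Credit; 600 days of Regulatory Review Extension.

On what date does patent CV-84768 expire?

Base term: filing date + 19 years → 21 February 2004.
Administrative Delay Adjustment: +243 days → 21 October 2004.
Opposition Stay Credit: +35 days → 25 November 2004.
Regulatory Review Extension: +600 days → 18 July 2006.

2006-07-18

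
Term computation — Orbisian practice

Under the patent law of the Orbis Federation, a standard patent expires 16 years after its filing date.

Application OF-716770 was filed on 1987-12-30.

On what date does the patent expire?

December 30, 2003

Filing date + 16 years → 30 December 2003.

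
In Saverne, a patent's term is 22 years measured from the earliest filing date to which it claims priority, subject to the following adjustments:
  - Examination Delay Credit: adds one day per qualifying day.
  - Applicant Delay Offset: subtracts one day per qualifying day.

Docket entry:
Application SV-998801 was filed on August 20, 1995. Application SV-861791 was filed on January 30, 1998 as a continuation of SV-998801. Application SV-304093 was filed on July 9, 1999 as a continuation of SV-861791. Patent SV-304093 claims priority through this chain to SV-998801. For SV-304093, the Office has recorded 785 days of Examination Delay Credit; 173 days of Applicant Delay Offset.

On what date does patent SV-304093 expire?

April 24, 2019

Earliest priority filing: 20 August 1995.
Base term: 20 August 1995 + 22 years → 20 August 2017.
Examination Delay Credit: +785 days → 14 October 2019.
Applicant Delay Offset: −173 days → 24 April 2019.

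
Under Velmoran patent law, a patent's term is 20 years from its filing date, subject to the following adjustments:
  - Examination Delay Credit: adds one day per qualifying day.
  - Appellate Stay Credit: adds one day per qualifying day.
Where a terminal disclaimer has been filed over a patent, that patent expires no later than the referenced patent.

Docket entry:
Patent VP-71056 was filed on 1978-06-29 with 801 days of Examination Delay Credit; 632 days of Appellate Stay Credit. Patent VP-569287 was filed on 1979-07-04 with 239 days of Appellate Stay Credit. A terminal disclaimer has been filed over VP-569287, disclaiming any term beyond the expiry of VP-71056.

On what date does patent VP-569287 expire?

February 28, 2000

Natural term of VP-569287:
  Base: filing + 20 years → 4 July 1999.
  Appellate Stay Credit: +239 days → 28 February 2000.
Expiry of referenced patent VP-71056:
  Base: filing + 20 years → 29 June 1998.
  Examination Delay Credit: +801 days → 7 September 2000.
  Appellate Stay Credit: +632 days → 1 June 2002.
Terminal disclaimer: VP-569287 expires on the earlier of 28 February 2000 and 1 June 2002.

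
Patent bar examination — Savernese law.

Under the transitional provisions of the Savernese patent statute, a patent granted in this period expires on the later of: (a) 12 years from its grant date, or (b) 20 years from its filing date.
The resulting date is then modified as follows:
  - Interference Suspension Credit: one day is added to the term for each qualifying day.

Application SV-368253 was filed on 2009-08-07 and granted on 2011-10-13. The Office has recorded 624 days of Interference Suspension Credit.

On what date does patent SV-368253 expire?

April 23, 2031

(a) grant + 12 years → 13 October 2023.
(b) filing + 20 years → 7 August 2029.
Later of the two: 7 August 2029.
Interference Suspension Credit: +624 days → 23 April 2031.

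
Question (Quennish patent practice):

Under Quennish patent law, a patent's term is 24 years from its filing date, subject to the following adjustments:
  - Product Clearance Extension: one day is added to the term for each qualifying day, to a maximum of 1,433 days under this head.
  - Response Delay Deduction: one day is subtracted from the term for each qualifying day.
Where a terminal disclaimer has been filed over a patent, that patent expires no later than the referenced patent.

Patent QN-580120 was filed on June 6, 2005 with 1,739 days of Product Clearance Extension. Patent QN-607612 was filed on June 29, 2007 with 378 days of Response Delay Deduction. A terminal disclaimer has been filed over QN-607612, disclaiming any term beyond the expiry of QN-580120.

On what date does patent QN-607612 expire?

June 16, 2030

Natural term of QN-607612:
  Base: filing + 24 years → 29 June 2031.
  Response Delay Deduction: −378 days → 16 June 2030.
Expiry of referenced patent QN-580120:
  Base: filing + 24 years → 6 June 2029.
  Product Clearance Extension: 1739 days claimed exceeds the 1433-day cap, so +1433 days → 9 May 2033.
Terminal disclaimer: QN-607612 expires on the earlier of 16 June 2030 and 9 May 2033.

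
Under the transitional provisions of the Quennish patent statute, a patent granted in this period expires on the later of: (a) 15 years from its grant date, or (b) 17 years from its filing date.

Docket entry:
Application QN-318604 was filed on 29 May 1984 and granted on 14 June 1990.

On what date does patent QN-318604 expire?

June 14, 2005

(a) grant + 15 years → 14 June 2005.
(b) filing + 17 years → 29 May 2001.
Later of the two: 14 June 2005.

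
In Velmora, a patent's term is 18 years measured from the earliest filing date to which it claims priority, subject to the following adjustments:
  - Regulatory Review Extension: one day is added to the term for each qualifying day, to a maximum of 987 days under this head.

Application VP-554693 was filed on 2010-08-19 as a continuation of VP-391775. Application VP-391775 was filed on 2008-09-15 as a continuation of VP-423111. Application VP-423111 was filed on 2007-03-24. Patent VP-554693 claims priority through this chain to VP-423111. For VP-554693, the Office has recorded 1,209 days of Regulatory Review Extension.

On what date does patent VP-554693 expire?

2027-12-06

Earliest priority filing: 24 March 2007.
Base term: 24 March 2007 + 18 years → 24 March 2025.
Regulatory Review Extension: 1209 days claimed exceeds the 987-day cap, so +987 days → 6 December 2027.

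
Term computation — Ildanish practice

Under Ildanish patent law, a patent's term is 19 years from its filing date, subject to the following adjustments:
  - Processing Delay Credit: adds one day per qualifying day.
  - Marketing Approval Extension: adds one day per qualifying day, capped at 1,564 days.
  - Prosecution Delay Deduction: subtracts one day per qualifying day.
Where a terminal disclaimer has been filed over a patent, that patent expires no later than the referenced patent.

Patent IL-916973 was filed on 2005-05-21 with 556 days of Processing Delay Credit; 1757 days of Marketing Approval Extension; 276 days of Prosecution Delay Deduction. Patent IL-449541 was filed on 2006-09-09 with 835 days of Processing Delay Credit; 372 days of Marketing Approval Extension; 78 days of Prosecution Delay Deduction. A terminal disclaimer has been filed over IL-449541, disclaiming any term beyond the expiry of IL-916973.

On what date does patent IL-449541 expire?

2028-10-12

Natural term of IL-449541:
  Base: filing + 19 years → 9 September 2025.
  Processing Delay Credit: +835 days → 23 December 2027.
  Marketing Approval Extension: 372 days (within the 1564-day cap) → +372 days → 29 December 2028.
  Prosecution Delay Deduction: −78 days → 12 October 2028.
Expiry of referenced patent IL-916973:
  Base: filing + 19 years → 21 May 2024.
  Processing Delay Credit: +556 days → 28 November 2025.
  Marketing Approval Extension: 1757 days claimed exceeds the 1564-day cap, so +1564 days → 11 March 2030.
  Prosecution Delay Deduction: −276 days → 8 June 2029.
Terminal disclaimer: IL-449541 expires on the earlier of 12 October 2028 and 8 June 2029.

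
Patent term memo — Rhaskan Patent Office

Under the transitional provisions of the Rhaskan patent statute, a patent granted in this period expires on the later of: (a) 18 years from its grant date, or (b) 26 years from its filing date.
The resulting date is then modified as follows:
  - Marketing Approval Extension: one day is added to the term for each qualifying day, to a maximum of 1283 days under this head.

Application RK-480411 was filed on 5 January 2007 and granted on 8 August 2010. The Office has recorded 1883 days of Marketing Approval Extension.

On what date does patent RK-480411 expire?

(a) grant + 18 years → 8 August 2028.
(b) filing + 26 years → 5 January 2033.
Later of the two: 5 January 2033.
Marketing Approval Extension: 1883 days claimed exceeds the 1283-day cap, so +1283 days → 11 July 2036.

2036-07-11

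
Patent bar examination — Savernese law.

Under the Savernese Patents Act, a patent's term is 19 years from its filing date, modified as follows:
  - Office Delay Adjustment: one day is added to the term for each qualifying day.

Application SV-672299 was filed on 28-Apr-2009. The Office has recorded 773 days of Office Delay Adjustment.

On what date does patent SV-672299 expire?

Base term: filing date + 19 years → 28 April 2028.
Office Delay Adjustment: +773 days → 10 June 2030.

2030-06-10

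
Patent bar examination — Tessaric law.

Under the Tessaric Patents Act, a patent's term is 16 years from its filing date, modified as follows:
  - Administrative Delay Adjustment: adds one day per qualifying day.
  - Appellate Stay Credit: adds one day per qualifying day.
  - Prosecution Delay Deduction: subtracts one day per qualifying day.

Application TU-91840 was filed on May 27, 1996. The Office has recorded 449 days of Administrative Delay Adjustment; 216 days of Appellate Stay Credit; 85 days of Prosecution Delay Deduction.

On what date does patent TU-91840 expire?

December 28, 2013

Base term: filing date + 16 years → 27 May 2012.
Administrative Delay Adjustment: +449 days → 19 August 2013.
Appellate Stay Credit: +216 days → 23 March 2014.
Prosecution Delay Deduction: −85 days → 28 December 2013.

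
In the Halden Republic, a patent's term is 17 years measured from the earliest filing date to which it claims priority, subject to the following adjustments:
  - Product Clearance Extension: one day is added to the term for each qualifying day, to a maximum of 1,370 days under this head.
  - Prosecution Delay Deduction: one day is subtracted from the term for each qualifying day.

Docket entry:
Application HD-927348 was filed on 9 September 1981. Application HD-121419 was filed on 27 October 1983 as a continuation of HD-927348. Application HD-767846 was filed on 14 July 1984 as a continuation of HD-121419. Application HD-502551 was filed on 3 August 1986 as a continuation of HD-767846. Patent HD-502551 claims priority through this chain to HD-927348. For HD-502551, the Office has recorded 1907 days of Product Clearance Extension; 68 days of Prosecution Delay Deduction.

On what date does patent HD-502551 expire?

2002-04-03

Earliest priority filing: 9 September 1981.
Base term: 9 September 1981 + 17 years → 9 September 1998.
Product Clearance Extension: 1907 days claimed exceeds the 1370-day cap, so +1370 days → 10 June 2002.
Prosecution Delay Deduction: −68 days → 3 April 2002.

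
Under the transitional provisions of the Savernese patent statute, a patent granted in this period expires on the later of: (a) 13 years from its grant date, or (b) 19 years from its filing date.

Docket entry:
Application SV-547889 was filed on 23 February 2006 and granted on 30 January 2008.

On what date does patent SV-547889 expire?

February 23, 2025

(a) grant + 13 years → 30 January 2021.
(b) filing + 19 years → 23 February 2025.
Later of the two: 23 February 2025.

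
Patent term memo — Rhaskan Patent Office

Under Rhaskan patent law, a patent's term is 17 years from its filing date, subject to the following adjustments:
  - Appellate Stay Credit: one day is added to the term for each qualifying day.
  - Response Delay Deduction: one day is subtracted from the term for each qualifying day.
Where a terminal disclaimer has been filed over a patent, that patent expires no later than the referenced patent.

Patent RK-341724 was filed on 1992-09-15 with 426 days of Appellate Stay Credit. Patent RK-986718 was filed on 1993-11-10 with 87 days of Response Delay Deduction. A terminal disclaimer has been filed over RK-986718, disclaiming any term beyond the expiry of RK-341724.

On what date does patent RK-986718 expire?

Natural term of RK-986718:
  Base: filing + 17 years → 10 November 2010.
  Response Delay Deduction: −87 days → 15 August 2010.
Expiry of referenced patent RK-341724:
  Base: filing + 17 years → 15 September 2009.
  Appellate Stay Credit: +426 days → 15 November 2010.
Terminal disclaimer: RK-986718 expires on the earlier of 15 August 2010 and 15 November 2010.

August 15, 2010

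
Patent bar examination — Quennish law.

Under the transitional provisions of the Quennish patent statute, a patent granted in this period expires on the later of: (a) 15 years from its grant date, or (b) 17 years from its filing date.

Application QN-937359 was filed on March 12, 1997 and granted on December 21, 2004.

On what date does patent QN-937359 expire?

December 21, 2019

(a) grant + 15 years → 21 December 2019.
(b) filing + 17 years → 12 March 2014.
Later of the two: 21 December 2019.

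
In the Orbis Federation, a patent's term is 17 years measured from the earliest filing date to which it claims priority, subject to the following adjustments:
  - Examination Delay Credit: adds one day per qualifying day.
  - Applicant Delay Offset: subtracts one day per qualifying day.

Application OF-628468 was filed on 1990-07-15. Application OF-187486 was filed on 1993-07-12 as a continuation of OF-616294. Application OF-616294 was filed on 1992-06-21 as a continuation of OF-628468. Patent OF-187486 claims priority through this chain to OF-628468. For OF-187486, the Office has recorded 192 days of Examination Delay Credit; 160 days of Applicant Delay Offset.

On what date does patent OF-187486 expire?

Earliest priority filing: 15 July 1990.
Base term: 15 July 1990 + 17 years → 15 July 2007.
Examination Delay Credit: +192 days → 23 January 2008.
Applicant Delay Offset: −160 days → 16 August 2007.

2007-08-16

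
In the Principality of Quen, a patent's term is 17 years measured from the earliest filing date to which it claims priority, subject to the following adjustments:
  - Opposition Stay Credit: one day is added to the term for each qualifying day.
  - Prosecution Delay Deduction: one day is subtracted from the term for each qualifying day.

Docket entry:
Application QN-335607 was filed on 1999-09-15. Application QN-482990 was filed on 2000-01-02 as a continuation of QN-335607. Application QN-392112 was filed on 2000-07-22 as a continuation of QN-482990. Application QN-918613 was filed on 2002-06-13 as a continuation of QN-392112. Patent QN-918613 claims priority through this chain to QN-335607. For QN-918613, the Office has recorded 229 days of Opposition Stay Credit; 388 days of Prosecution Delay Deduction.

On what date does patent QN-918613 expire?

2016-04-09

Earliest priority filing: 15 September 1999.
Base term: 15 September 1999 + 17 years → 15 September 2016.
Opposition Stay Credit: +229 days → 2 May 2017.
Prosecution Delay Deduction: −388 days → 9 April 2016.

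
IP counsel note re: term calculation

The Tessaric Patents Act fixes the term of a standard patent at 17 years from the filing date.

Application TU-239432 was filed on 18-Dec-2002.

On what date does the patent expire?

Filing date + 17 years → 18 December 2019.

December 18, 2019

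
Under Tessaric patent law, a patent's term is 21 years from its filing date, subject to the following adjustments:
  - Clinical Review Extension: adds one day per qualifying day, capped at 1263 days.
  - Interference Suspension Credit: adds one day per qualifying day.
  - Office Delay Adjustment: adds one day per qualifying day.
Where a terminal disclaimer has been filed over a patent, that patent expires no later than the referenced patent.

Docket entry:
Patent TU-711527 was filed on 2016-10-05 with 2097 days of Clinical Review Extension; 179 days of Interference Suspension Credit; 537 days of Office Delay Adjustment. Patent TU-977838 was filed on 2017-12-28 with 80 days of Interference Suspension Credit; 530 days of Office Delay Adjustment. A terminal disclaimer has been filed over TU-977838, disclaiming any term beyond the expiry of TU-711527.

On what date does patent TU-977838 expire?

August 29, 2040

Natural term of TU-977838:
  Base: filing + 21 years → 28 December 2038.
  Interference Suspension Credit: +80 days → 18 March 2039.
  Office Delay Adjustment: +530 days → 29 August 2040.
Expiry of referenced patent TU-711527:
  Base: filing + 21 years → 5 October 2037.
  Clinical Review Extension: 2097 days claimed exceeds the 1263-day cap, so +1263 days → 21 March 2041.
  Interference Suspension Credit: +179 days → 16 September 2041.
  Office Delay Adjustment: +537 days → 7 March 2043.
Terminal disclaimer: TU-977838 expires on the earlier of 29 August 2040 and 7 March 2043.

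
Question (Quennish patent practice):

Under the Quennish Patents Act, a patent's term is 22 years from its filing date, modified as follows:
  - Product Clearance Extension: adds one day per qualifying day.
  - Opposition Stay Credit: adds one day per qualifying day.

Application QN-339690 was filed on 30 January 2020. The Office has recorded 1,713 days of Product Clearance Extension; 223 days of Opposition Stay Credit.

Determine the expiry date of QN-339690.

Base term: filing date + 22 years → 30 January 2042.
Product Clearance Extension: +1713 days → 9 October 2046.
Opposition Stay Credit: +223 days → 20 May 2047.

May 20, 2047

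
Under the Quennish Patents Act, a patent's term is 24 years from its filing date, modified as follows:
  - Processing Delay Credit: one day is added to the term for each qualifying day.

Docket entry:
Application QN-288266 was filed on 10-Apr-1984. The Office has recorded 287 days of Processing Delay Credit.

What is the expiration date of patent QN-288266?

Base term: filing date + 24 years → 10 April 2008.
Processing Delay Credit: +287 days → 22 January 2009.

2009-01-22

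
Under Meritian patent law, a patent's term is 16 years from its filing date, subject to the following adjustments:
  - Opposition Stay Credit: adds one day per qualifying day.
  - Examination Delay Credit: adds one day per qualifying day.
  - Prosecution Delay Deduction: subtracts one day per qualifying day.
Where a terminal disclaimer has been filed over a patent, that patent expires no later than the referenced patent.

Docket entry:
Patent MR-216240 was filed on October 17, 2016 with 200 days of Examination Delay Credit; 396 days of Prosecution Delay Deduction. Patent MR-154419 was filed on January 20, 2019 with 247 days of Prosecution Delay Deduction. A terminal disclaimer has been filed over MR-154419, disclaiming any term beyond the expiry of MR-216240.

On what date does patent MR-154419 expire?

2032-04-04

Natural term of MR-154419:
  Base: filing + 16 years → 20 January 2035.
  Prosecution Delay Deduction: −247 days → 18 May 2034.
Expiry of referenced patent MR-216240:
  Base: filing + 16 years → 17 October 2032.
  Examination Delay Credit: +200 days → 5 May 2033.
  Prosecution Delay Deduction: −396 days → 4 April 2032.
Terminal disclaimer: MR-154419 expires on the earlier of 18 May 2034 and 4 April 2032.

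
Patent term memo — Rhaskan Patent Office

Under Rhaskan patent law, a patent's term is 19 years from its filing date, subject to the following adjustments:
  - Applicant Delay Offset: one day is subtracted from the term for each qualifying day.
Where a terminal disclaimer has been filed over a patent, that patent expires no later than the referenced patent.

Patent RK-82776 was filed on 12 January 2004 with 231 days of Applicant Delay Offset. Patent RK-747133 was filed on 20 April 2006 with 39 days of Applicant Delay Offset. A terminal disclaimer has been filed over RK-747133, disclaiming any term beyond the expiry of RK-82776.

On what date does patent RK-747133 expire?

Natural term of RK-747133:
  Base: filing + 19 years → 20 April 2025.
  Applicant Delay Offset: −39 days → 12 March 2025.
Expiry of referenced patent RK-82776:
  Base: filing + 19 years → 12 January 2023.
  Applicant Delay Offset: −231 days → 26 May 2022.
Terminal disclaimer: RK-747133 expires on the earlier of 12 March 2025 and 26 May 2022.

May 26, 2022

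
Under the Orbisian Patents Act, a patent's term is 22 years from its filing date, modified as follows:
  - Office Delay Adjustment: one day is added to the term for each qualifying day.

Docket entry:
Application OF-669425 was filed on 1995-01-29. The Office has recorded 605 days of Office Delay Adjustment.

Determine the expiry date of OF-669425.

September 26, 2018

Base term: filing date + 22 years → 29 January 2017.
Office Delay Adjustment: +605 days → 26 September 2018.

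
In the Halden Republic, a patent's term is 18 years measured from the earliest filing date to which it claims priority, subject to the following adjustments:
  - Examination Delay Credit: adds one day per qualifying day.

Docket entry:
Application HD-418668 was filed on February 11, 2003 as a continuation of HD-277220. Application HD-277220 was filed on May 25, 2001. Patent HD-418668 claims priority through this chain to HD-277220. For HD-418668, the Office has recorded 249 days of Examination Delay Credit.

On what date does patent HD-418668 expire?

2020-01-29

Earliest priority filing: 25 May 2001.
Base term: 25 May 2001 + 18 years → 25 May 2019.
Examination Delay Credit: +249 days → 29 January 2020.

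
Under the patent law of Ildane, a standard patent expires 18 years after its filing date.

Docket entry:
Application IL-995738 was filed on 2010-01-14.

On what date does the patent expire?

Filing date + 18 years → 14 January 2028.

2028-01-14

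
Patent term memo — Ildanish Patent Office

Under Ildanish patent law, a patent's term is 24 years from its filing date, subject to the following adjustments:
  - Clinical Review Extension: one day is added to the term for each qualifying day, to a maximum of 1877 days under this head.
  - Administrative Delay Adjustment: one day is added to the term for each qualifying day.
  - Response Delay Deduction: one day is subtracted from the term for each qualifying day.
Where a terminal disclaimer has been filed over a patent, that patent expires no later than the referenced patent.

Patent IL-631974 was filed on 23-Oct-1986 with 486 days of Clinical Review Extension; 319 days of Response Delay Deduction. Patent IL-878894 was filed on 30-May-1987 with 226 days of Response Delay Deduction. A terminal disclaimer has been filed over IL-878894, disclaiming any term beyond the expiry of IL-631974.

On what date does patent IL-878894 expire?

Natural term of IL-878894:
  Base: filing + 24 years → 30 May 2011.
  Response Delay Deduction: −226 days → 16 October 2010.
Expiry of referenced patent IL-631974:
  Base: filing + 24 years → 23 October 2010.
  Clinical Review Extension: 486 days (within the 1877-day cap) → +486 days → 21 February 2012.
  Response Delay Deduction: −319 days → 8 April 2011.
Terminal disclaimer: IL-878894 expires on the earlier of 16 October 2010 and 8 April 2011.

2010-10-16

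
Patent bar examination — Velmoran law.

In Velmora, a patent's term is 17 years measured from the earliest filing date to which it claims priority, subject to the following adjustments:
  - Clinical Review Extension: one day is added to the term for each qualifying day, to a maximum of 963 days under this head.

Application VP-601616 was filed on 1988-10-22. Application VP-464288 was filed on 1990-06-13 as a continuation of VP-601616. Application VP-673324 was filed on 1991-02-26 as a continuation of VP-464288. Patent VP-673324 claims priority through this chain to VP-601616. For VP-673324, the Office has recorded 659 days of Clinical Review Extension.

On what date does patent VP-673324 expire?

2007-08-12

Earliest priority filing: 22 October 1988.
Base term: 22 October 1988 + 17 years → 22 October 2005.
Clinical Review Extension: 659 days (within the 963-day cap) → +659 days → 12 August 2007.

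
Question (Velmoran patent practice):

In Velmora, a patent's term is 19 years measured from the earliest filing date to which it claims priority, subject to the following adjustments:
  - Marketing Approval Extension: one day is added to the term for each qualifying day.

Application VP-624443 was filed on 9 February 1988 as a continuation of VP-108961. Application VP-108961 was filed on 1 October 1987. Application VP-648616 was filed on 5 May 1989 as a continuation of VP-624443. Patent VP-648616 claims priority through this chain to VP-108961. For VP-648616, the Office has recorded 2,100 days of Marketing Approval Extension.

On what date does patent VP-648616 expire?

July 1, 2012

Earliest priority filing: 1 October 1987.
Base term: 1 October 1987 + 19 years → 1 October 2006.
Marketing Approval Extension: +2100 days → 1 July 2012.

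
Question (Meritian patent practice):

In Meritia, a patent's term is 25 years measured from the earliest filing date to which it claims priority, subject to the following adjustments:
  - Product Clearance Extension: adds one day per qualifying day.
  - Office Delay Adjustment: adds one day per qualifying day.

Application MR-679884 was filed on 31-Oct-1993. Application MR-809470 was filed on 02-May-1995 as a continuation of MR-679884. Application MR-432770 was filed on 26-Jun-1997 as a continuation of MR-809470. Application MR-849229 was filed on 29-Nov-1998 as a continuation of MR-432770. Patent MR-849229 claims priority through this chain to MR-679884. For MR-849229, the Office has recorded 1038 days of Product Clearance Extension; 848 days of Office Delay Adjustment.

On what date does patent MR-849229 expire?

2023-12-30

Earliest priority filing: 31 October 1993.
Base term: 31 October 1993 + 25 years → 31 October 2018.
Product Clearance Extension: +1038 days → 3 September 2021.
Office Delay Adjustment: +848 days → 30 December 2023.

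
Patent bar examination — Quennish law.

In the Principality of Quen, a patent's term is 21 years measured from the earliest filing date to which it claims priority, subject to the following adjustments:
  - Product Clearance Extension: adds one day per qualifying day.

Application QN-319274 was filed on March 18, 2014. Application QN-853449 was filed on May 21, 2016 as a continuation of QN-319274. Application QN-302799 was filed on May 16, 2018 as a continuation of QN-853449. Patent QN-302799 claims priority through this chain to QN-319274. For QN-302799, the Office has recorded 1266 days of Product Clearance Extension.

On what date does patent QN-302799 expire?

September 4, 2038

Earliest priority filing: 18 March 2014.
Base term: 18 March 2014 + 21 years → 18 March 2035.
Product Clearance Extension: +1266 days → 4 September 2038.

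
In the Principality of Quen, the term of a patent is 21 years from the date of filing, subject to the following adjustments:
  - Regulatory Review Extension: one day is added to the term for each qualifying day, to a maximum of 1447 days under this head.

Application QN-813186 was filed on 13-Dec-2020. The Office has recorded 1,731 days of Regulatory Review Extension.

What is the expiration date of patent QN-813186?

Base term: filing date + 21 years → 13 December 2041.
Regulatory Review Extension: 1731 days claimed exceeds the 1447-day cap, so +1447 days → 29 November 2045.

November 29, 2045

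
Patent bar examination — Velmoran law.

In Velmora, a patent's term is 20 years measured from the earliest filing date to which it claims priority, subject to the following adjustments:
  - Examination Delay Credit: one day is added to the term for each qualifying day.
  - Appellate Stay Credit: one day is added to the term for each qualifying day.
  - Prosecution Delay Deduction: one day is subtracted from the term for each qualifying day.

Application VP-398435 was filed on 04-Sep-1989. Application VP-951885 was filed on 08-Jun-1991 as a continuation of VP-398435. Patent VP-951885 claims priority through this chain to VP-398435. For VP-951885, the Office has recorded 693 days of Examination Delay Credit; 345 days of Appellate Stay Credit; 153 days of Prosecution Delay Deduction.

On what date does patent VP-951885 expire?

2012-02-06

Earliest priority filing: 4 September 1989.
Base term: 4 September 1989 + 20 years → 4 September 2009.
Examination Delay Credit: +693 days → 29 July 2011.
Appellate Stay Credit: +345 days → 8 July 2012.
Prosecution Delay Deduction: −153 days → 6 February 2012.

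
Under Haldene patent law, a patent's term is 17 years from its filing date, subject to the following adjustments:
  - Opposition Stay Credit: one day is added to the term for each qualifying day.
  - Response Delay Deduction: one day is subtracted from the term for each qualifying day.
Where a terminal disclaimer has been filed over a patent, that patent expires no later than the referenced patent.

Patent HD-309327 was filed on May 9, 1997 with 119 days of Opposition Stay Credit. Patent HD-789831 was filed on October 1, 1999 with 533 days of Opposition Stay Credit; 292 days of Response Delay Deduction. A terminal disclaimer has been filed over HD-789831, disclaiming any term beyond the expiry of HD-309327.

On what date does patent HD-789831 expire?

Natural term of HD-789831:
  Base: filing + 17 years → 1 October 2016.
  Opposition Stay Credit: +533 days → 18 March 2018.
  Response Delay Deduction: −292 days → 30 May 2017.
Expiry of referenced patent HD-309327:
  Base: filing + 17 years → 9 May 2014.
  Opposition Stay Credit: +119 days → 5 September 2014.
Terminal disclaimer: HD-789831 expires on the earlier of 30 May 2017 and 5 September 2014.

September 5, 2014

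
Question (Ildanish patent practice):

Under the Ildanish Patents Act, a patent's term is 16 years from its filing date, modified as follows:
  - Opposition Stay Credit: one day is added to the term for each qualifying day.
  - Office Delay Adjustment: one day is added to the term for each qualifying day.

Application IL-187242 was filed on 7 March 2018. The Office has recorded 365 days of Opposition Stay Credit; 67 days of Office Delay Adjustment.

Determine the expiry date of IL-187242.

2035-05-13

Base term: filing date + 16 years → 7 March 2034.
Opposition Stay Credit: +365 days → 7 March 2035.
Office Delay Adjustment: +67 days → 13 May 2035.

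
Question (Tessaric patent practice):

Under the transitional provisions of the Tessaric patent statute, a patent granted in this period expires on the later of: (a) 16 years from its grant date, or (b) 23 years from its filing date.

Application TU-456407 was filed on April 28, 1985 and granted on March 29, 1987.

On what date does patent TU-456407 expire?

April 28, 2008

(a) grant + 16 years → 29 March 2003.
(b) filing + 23 years → 28 April 2008.
Later of the two: 28 April 2008.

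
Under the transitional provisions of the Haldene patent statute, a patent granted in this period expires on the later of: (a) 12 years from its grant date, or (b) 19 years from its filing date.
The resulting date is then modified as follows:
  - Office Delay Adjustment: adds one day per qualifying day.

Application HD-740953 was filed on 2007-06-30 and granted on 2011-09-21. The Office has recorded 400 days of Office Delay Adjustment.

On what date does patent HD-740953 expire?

(a) grant + 12 years → 21 September 2023.
(b) filing + 19 years → 30 June 2026.
Later of the two: 30 June 2026.
Office Delay Adjustment: +400 days → 4 August 2027.

2027-08-04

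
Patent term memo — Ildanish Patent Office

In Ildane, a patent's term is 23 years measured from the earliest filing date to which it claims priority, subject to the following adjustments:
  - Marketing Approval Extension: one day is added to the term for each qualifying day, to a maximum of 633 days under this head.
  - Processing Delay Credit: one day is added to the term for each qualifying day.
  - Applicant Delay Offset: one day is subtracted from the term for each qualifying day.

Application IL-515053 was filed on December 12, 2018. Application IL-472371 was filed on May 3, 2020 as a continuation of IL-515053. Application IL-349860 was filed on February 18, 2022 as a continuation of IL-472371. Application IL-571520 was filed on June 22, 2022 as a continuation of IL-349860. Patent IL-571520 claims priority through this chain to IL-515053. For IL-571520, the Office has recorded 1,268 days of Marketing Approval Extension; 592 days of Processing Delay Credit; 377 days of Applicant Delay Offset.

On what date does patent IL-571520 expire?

Earliest priority filing: 12 December 2018.
Base term: 12 December 2018 + 23 years → 12 December 2041.
Marketing Approval Extension: 1268 days claimed exceeds the 633-day cap, so +633 days → 6 September 2043.
Processing Delay Credit: +592 days → 20 April 2045.
Applicant Delay Offset: −377 days → 8 April 2044.

April 8, 2044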